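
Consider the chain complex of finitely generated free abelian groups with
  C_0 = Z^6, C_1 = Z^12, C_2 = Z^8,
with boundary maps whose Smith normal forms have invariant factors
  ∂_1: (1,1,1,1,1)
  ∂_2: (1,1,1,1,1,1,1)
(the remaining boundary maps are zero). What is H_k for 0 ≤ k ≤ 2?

H_0: b_0 = 6 − 0 − 5 = 1; torsion from ∂_1 factors > 1: none. So H_0 ≅ Z.
H_1: b_1 = 12 − 5 − 7 = 0; torsion from ∂_2 factors > 1: none. So H_1 ≅ 0.
H_2: b_2 = 8 − 7 − 0 = 1; torsion from ∂_3 factors > 1: none. So H_2 ≅ Z.

H_0 ≅ Z,  H_1 = 0,  H_2 ≅ Z.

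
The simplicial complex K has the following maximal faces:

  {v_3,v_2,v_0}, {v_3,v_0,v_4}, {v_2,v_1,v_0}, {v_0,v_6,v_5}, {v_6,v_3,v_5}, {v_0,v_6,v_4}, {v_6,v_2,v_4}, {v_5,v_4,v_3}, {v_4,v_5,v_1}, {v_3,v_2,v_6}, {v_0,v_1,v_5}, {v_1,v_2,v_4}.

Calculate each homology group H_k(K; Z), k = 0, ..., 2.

H_0 = Z,  H_1 = Z/2,  H_2 = 0.

We work with the vertex ordering v_0 < v_1 < v_2 < v_3 < v_4 < v_5 < v_6. The simplices of K, each written with vertices in increasing order, are:

  0-simplices (7): [v_0], [v_1], [v_2], [v_3], [v_4], [v_5], [v_6]
  1-simplices (18): (18 of them)
  2-simplices (12): (12 of them)

giving chain groups C_0 ≅ Z^7, C_1 ≅ Z^18, C_2 ≅ Z^12.

∂_1: C_1 → C_0 is given by ∂[p,q] = [q] − [p]. For instance
  ∂[v_0,v_1] = [v_1] − [v_0].
The resulting 7×18 matrix has rank 6, and its Smith normal form has invariant factors (1,1,1,1,1,1).

Boundary ∂_2: C_2 → C_1 sends each 2-simplex [p,q,r] to [q,r] − [p,r] + [p,q]. For instance
  ∂[v_2,v_3,v_6] = [v_3,v_6] − [v_2,v_6] + [v_2,v_3],
  ∂[v_1,v_2,v_4] = [v_2,v_4] − [v_1,v_4] + [v_1,v_2].
The 18×12 boundary matrix has rank 12 and Smith normal form diag(1,1,1,1,1,1,1,1,1,1,1,2).

Reading off H_k = ker ∂_k / im ∂_{k+1}:

  H_0: rank C_0 − rank ∂_1 = 7 − 6 = 1, and the invariant factors of ∂_1 are all 1, so H_0 ≅ Z.
  H_1: rank ker ∂_1 − rank ∂_2 = (18 − 6) − 12 = 0, and ∂_2 has invariant factor 2 > 1, so H_1 ≅ Z/2.
  H_2: rank ker ∂_2 − rank ∂_3 = (12 − 12) − 0 = 0, and there is no ∂_3, so H_2 ≅ 0.

As a check, the Euler characteristic is 7 − 18 + 12 = 1, which agrees with 1 − 0 + 0 = 1.
(K is a triangulation of the real projective plane RP^2.)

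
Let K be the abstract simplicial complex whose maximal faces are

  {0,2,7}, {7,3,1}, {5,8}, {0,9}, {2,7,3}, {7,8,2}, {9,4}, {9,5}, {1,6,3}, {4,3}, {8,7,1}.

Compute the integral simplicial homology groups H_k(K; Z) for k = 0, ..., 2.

H_0 ≅ Z,  H_1 ≅ Z^2,  H_2 = 0.

Take the total order 0 < 1 < 2 < 3 < 4 < 5 < 6 < 7 < 8 < 9 on the vertex set. Then K (dimension 2) consists of the simplices:

  0-simplices (10): [0], [1], [2], [3], [4], [5], [6], [7], [8], [9]
  1-simplices (17): [0,2], [0,7], [0,9], [1,3], [1,6], [1,7], [1,8], [2,3], [2,7], [2,8], [3,4], [3,6], [3,7], [4,9], [5,8], [5,9], [7,8]
  2-simplices (6): [0,2,7], [1,3,6], [1,3,7], [1,7,8], [2,3,7], [2,7,8]

giving chain groups C_0 ≅ Z^10, C_1 ≅ Z^17, C_2 ≅ Z^6.

Boundary ∂_1: C_1 → C_0 sends each edge [p,q] (with p < q) to q − p. For instance
  ∂[3,4] = [4] − [3].
The 10×17 boundary matrix has rank 9 and Smith normal form diag(1,1,1,1,1,1,1,1,1).

Boundary ∂_2: C_2 → C_1 acts by ∂[p,q,r] = [q,r] − [p,r] + [p,q]. For instance
  ∂[2,7,8] = [7,8] − [2,8] + [2,7],
  ∂[0,2,7] = [2,7] − [0,7] + [0,2].
The 17×6 boundary matrix has rank 6 and Smith normal form diag(1,1,1,1,1,1).

From H_k ≅ ker(∂_k) / im(∂_{k+1}) we obtain:

  H_0: rank C_0 − rank ∂_1 = 10 − 9 = 1, and the invariant factors of ∂_1 are all 1, so H_0 = Z.
  H_1: rank ker ∂_1 − rank ∂_2 = (17 − 9) − 6 = 2, and the invariant factors of ∂_2 are all 1, so H_1 = Z^2.
  H_2: rank ker ∂_2 − rank ∂_3 = (6 − 6) − 0 = 0, and there is no ∂_3, so H_2 = 0.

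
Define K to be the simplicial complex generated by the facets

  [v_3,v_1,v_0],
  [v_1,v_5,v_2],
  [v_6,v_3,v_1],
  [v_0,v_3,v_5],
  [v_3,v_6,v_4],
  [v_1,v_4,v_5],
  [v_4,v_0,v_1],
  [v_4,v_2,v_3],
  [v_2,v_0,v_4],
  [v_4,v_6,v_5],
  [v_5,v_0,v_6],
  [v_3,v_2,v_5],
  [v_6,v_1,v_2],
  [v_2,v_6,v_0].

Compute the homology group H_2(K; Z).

H_2 = Z.

K has 7 vertices, 21 edges, 14 triangles.
rank ∂_2 = 13, rank ∂_3 = 0 ⇒ b_2 = 14 − 13 − 0 = 1. So H_2 = Z.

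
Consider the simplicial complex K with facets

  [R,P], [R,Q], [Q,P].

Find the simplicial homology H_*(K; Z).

H_0 = Z,  H_1 = Z.

We work with the vertex ordering P < Q < R. The simplices of K, each written with vertices in increasing order, are:

  0-simplices (3): P, Q, R
  1-simplices (3): PQ, PR, QR

so the chain groups are C_0 ≅ Z^3, C_1 ≅ Z^3.

∂_1: C_1 → C_0 maps an edge to its endpoints' difference, ∂[p,q] = q − p. For instance
  ∂PR = R − P.
The resulting 3×3 matrix has rank 2, and its Smith normal form has invariant factors (1,1).

Now H_k = ker ∂_k / im ∂_{k+1}, so:

  H_0: rank C_0 − rank ∂_1 = 3 − 2 = 1, and the invariant factors of ∂_1 are all 1, so H_0 ≅ Z.
  H_1: rank ker ∂_1 − rank ∂_2 = (3 − 2) − 0 = 1, and there is no ∂_2, so H_1 ≅ Z.

(K is a triangulation of the circle S^1.)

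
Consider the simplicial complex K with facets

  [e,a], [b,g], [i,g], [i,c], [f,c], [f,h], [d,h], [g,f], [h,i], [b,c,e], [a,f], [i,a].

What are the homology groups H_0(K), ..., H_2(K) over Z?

H_0 ≅ Z,  H_1 ≅ Z^5,  H_2 = 0.

We work with the vertex ordering a < b < c < d < e < f < g < h < i. The simplices of K, each written with vertices in increasing order, are:

  0-simplices (9): a, b, c, d, e, f, g, h, i
  1-simplices (14): ae, af, ai, bc, be, bg, ce, cf, ci, dh, fg, fh, gi, hi
  2-simplices (1): bce

so the chain groups are C_0 ≅ Z^9, C_1 ≅ Z^14, C_2 ≅ Z^1.

The boundary map ∂_1: C_1 → C_0 sends each edge [p,q] (with p < q) to q − p.
The resulting 9×14 matrix has rank 8, and its Smith normal form has invariant factors (1,1,1,1,1,1,1,1).

∂_2: C_2 → C_1 acts by ∂[p,q,r] = [q,r] − [p,r] + [p,q]. For instance
  ∂bce = ce − be + bc.
The 14×1 boundary matrix has rank 1 and Smith normal form diag(1).

Now H_k = ker ∂_k / im ∂_{k+1}, so:

  H_0: rank C_0 − rank ∂_1 = 9 − 8 = 1, and the invariant factors of ∂_1 are all 1, so H_0 = Z.
  H_1: rank ker ∂_1 − rank ∂_2 = (14 − 8) − 1 = 5, and the invariant factors of ∂_2 are all 1, so H_1 = Z^5.
  H_2: rank ker ∂_2 − rank ∂_3 = (1 − 1) − 0 = 0, and there is no ∂_3, so H_2 = 0.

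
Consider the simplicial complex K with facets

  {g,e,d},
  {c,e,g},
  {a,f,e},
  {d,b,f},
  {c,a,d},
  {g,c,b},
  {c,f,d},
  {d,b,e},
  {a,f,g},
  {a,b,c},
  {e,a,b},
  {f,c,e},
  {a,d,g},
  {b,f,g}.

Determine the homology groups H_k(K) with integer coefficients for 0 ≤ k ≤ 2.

H_0 = Z,  H_1 = Z^2,  H_2 = Z.

Fix the vertex order a < b < c < d < e < f < g and write every simplex with vertices in increasing order. Then dim K = 2 and the simplices of K are:

  0-simplices (7): a, b, c, d, e, f, g
  1-simplices (21): ab, ac, ad, ae, af, ag, bc, bd, be, bf, bg, cd, ce, cf, cg, de, df, dg, ef, eg, fg
  2-simplices (14): abc, abe, acd, adg, aef, afg, bcg, bde, bdf, bfg, cdf, cef, ceg, deg

giving chain groups C_0 ≅ Z^7, C_1 ≅ Z^21, C_2 ≅ Z^14.

Boundary ∂_1: C_1 → C_0 is given by ∂[p,q] = [q] − [p].
As a 7×21 matrix over Z this has rank 6, with invariant factors (1,1,1,1,1,1).

Boundary ∂_2: C_2 → C_1 acts by ∂[p,q,r] = [q,r] − [p,r] + [p,q]. For instance
  ∂cdf = df − cf + cd,
  ∂acd = cd − ad + ac.
This gives a 21×14 integer matrix of rank 13; reducing to Smith normal form yields diagonal entries (1,1,1,1,1,1,1,1,1,1,1,1,1).

Now H_k = ker ∂_k / im ∂_{k+1}, so:

  H_0: rank C_0 − rank ∂_1 = 7 − 6 = 1, and the invariant factors of ∂_1 are all 1, so H_0 ≅ Z.
  H_1: rank ker ∂_1 − rank ∂_2 = (21 − 6) − 13 = 2, and the invariant factors of ∂_2 are all 1, so H_1 ≅ Z^2.
  H_2: rank ker ∂_2 − rank ∂_3 = (14 − 13) − 0 = 1, and there is no ∂_3, so H_2 ≅ Z.

As a check, the Euler characteristic is 7 − 21 + 14 = 0, which agrees with 1 − 2 + 1 = 0.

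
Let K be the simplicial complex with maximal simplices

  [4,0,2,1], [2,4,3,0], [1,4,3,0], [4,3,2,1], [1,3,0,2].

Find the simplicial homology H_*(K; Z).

H_0 ≅ Z,  H_1 = 0,  H_2 = 0,  H_3 ≅ Z.

Take the total order 0 < 1 < 2 < 3 < 4 on the vertex set. Then K (dimension 3) consists of the simplices:

  0-simplices (5): [0], [1], [2], [3], [4]
  1-simplices (10): [0,1], [0,2], [0,3], [0,4], [1,2], [1,3], [1,4], [2,3], [2,4], [3,4]
  2-simplices (10): [0,1,2], [0,1,3], [0,1,4], [0,2,3], [0,2,4], [0,3,4], [1,2,3], [1,2,4], [1,3,4], [2,3,4]
  3-simplices (5): [0,1,2,3], [0,1,2,4], [0,1,3,4], [0,2,3,4], [1,2,3,4]

Hence C_0 ≅ Z^5, C_1 ≅ Z^10, C_2 ≅ Z^10, C_3 ≅ Z^5.

Boundary ∂_1: C_1 → C_0 is given by ∂[p,q] = [q] − [p]. For instance
  ∂[0,3] = [3] − [0].
The 5×10 boundary matrix has rank 4 and Smith normal form diag(1,1,1,1).

∂_2: C_2 → C_1 sends each 2-simplex [p,q,r] to [q,r] − [p,r] + [p,q]. For instance
  ∂[0,2,4] = [2,4] − [0,4] + [0,2],
  ∂[0,1,4] = [1,4] − [0,4] + [0,1].
As a 10×10 matrix over Z this has rank 6, with invariant factors (1,1,1,1,1,1).

The boundary map ∂_3: C_3 → C_2 sends each 3-simplex σ to the alternating sum Σ_i (−1)^i (σ with its i-th vertex removed). For instance
  ∂[0,1,3,4] = [1,3,4] − [0,3,4] + [0,1,4] − [0,1,3],
  ∂[0,2,3,4] = [2,3,4] − [0,3,4] + [0,2,4] − [0,2,3].
As a 10×5 matrix over Z this has rank 4, with invariant factors (1,1,1,1).

Computing H_k = (kernel of ∂_k) / (image of ∂_{k+1}):

  H_0: rank C_0 − rank ∂_1 = 5 − 4 = 1, and the invariant factors of ∂_1 are all 1, so H_0 = Z.
  H_1: rank ker ∂_1 − rank ∂_2 = (10 − 4) − 6 = 0, and the invariant factors of ∂_2 are all 1, so H_1 = 0.
  H_2: rank ker ∂_2 − rank ∂_3 = (10 − 6) − 4 = 0, and the invariant factors of ∂_3 are all 1, so H_2 = 0.
  H_3: rank ker ∂_3 − rank ∂_4 = (5 − 4) − 0 = 1, and there is no ∂_4, so H_3 = Z.

(K is a triangulation of the 3-sphere S^3.)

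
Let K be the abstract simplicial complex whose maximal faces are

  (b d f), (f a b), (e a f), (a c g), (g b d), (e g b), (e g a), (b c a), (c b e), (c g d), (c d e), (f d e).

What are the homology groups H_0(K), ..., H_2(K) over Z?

Order the vertices as a < b < c < d < e < f < g. Listing each simplex with vertices in this order, K has dimension 2 with simplices:

  0-simplices (7): a, b, c, d, e, f, g
  1-simplices (18): ab, ac, ae, af, ag, bc, bd, be, bf, bg, cd, ce, cg, de, df, dg, ef, eg
  2-simplices (12): abc, abf, acg, aef, aeg, bce, bdf, bdg, beg, cde, cdg, def

Hence C_0 ≅ Z^7, C_1 ≅ Z^18, C_2 ≅ Z^12.

Boundary ∂_1: C_1 → C_0 is given by ∂[p,q] = [q] − [p].
The resulting 7×18 matrix has rank 6, and its Smith normal form has invariant factors (1,1,1,1,1,1).

∂_2: C_2 → C_1 sends each 2-simplex [p,q,r] to [q,r] − [p,r] + [p,q]. For instance
  ∂def = ef − df + de,
  ∂abc = bc − ac + ab.
The resulting 18×12 matrix has rank 12, and its Smith normal form has invariant factors (1,1,1,1,1,1,1,1,1,1,1,2).

Reading off H_k = ker ∂_k / im ∂_{k+1}:

  H_0: rank C_0 − rank ∂_1 = 7 − 6 = 1, and the invariant factors of ∂_1 are all 1, so H_0 ≅ Z.
  H_1: rank ker ∂_1 − rank ∂_2 = (18 − 6) − 12 = 0, and ∂_2 has invariant factor 2 > 1, so H_1 ≅ Z/2.
  H_2: rank ker ∂_2 − rank ∂_3 = (12 − 12) − 0 = 0, and there is no ∂_3, so H_2 ≅ 0.

H_0 ≅ Z,  H_1 ≅ Z/2,  H_2 = 0.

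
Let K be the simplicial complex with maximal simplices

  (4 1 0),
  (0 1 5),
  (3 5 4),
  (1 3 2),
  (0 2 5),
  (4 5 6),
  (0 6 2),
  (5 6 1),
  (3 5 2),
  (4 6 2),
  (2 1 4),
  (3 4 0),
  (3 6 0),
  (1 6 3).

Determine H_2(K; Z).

H_2 ≅ Z.

We work with the vertex ordering 0 < 1 < 2 < 3 < 4 < 5 < 6. The simplices of K, each written with vertices in increasing order, are:

  0-simplices (7): [0], [1], [2], [3], [4], [5], [6]
  1-simplices (21): [0,1], [0,2], [0,3], [0,4], [0,5], [0,6], [1,2], [1,3], [1,4], [1,5], [1,6], [2,3], [2,4], [2,5], [2,6], [3,4], [3,5], [3,6], [4,5], [4,6], [5,6]
  2-simplices (14): [0,1,4], [0,1,5], [0,2,5], [0,2,6], [0,3,4], [0,3,6], [1,2,3], [1,2,4], [1,3,6], [1,5,6], [2,3,5], [2,4,6], [3,4,5], [4,5,6]

so the chain groups are C_0 ≅ Z^7, C_1 ≅ Z^21, C_2 ≅ Z^14.

The boundary map ∂_1: C_1 → C_0 maps an edge to its endpoints' difference, ∂[p,q] = q − p.
The resulting 7×21 matrix has rank 6, and its Smith normal form has invariant factors (1,1,1,1,1,1).

The boundary map ∂_2: C_2 → C_1 maps a triangle to the signed sum of its edges. For instance
  ∂[0,2,6] = [2,6] − [0,6] + [0,2],
  ∂[0,1,4] = [1,4] − [0,4] + [0,1].
The resulting 21×14 matrix has rank 13, and its Smith normal form has invariant factors (1,1,1,1,1,1,1,1,1,1,1,1,1).

From H_k ≅ ker(∂_k) / im(∂_{k+1}) we obtain:

  H_2: rank ker ∂_2 − rank ∂_3 = (14 − 13) − 0 = 1, and there is no ∂_3, so H_2 ≅ Z.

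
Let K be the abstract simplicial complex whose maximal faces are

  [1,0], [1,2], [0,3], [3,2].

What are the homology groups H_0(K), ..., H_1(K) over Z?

Take the total order 0 < 1 < 2 < 3 on the vertex set. Then K (dimension 1) consists of the simplices:

  0-simplices (4): [0], [1], [2], [3]
  1-simplices (4): [0,1], [0,3], [1,2], [2,3]

giving chain groups C_0 ≅ Z^4, C_1 ≅ Z^4.

The boundary map ∂_1: C_1 → C_0 sends each edge [p,q] (with p < q) to q − p.
As a 4×4 matrix over Z this has rank 3, with invariant factors (1,1,1).

Reading off H_k = ker ∂_k / im ∂_{k+1}:

  H_0: rank C_0 − rank ∂_1 = 4 − 3 = 1, and the invariant factors of ∂_1 are all 1, so H_0 = Z.
  H_1: rank ker ∂_1 − rank ∂_2 = (4 − 3) − 0 = 1, and there is no ∂_2, so H_1 = Z.

H_0 = Z,  H_1 = Z.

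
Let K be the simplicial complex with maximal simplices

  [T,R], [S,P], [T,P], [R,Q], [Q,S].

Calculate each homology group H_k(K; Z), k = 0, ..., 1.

H_0 = Z,  H_1 = Z.

K has 5 vertices, 5 edges.
rank ∂_0 = 0, rank ∂_1 = 4 ⇒ b_0 = 5 − 0 − 4 = 1; all invariant factors of ∂_1 are 1 so no torsion. So H_0 ≅ Z.
rank ∂_1 = 4, rank ∂_2 = 0 ⇒ b_1 = 5 − 4 − 0 = 1. So H_1 ≅ Z.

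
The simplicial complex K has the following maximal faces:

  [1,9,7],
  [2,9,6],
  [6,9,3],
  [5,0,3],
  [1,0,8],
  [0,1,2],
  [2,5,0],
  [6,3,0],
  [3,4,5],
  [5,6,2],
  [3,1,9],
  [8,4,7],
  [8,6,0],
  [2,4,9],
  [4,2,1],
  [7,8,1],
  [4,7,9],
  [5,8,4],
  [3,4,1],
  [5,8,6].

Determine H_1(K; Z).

H_1 ≅ Z ⊕ Z/2.

Order the vertices as 0 < 1 < 2 < 3 < 4 < 5 < 6 < 7 < 8 < 9. Listing each simplex with vertices in this order, K has dimension 2 with simplices:

  0-simplices (10): [0], [1], [2], [3], [4], [5], [6], [7], [8], [9]
  1-simplices (30): (30 of them)
  2-simplices (20): (20 of them)

Hence C_0 ≅ Z^10, C_1 ≅ Z^30, C_2 ≅ Z^20.

Boundary ∂_1: C_1 → C_0 maps an edge to its endpoints' difference, ∂[p,q] = q − p. For instance
  ∂[1,3] = [3] − [1].
The 10×30 boundary matrix has rank 9 and Smith normal form diag(1,1,1,1,1,1,1,1,1).

Boundary ∂_2: C_2 → C_1 maps a triangle to the signed sum of its edges. For instance
  ∂[0,1,8] = [1,8] − [0,8] + [0,1],
  ∂[0,3,5] = [3,5] − [0,5] + [0,3].
This gives a 30×20 integer matrix of rank 20; reducing to Smith normal form yields diagonal entries (1,1,1,1,1,1,1,1,1,1,1,1,1,1,1,1,1,1,1,2).

Reading off H_k = ker ∂_k / im ∂_{k+1}:

  H_1: rank ker ∂_1 − rank ∂_2 = (30 − 9) − 20 = 1, and ∂_2 has invariant factor 2 > 1, so H_1 ≅ Z ⊕ Z/2.

(K is a triangulation of the Klein bottle.)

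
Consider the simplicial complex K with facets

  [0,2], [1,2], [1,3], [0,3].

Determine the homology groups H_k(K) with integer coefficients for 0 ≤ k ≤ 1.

K has 4 vertices, 4 edges.
rank ∂_0 = 0, rank ∂_1 = 3 ⇒ b_0 = 4 − 0 − 3 = 1; all invariant factors of ∂_1 are 1 so no torsion. So H_0 = Z.
rank ∂_1 = 3, rank ∂_2 = 0 ⇒ b_1 = 4 − 3 − 0 = 1. So H_1 = Z.

H_0 = Z,  H_1 = Z.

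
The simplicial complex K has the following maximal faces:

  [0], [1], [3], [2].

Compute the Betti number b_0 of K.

We work with the vertex ordering 0 < 1 < 2 < 3. The simplices of K, each written with vertices in increasing order, are:

  0-simplices (4): [0], [1], [2], [3]

Hence C_0 ≅ Z^4.

Computing H_k = (kernel of ∂_k) / (image of ∂_{k+1}):

  H_0: rank C_0 − rank ∂_1 = 4 − 0 = 4, and there is no ∂_1, so H_0 = Z^4.

(K is a triangulation of a set of 4 points.)

Hence the Betti numbers are b_0 = 4.

b_0 = 4.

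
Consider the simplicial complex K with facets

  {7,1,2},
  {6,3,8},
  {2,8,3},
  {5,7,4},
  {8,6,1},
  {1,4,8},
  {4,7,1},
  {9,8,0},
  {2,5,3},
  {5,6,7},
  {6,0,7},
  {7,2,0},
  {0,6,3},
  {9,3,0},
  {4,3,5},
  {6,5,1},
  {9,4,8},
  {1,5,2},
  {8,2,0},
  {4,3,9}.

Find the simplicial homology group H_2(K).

H_2 ≅ 0.

K has 10 vertices, 30 edges, 20 triangles.
rank ∂_2 = 20, rank ∂_3 = 0 ⇒ b_2 = 20 − 20 − 0 = 0. So H_2 = 0.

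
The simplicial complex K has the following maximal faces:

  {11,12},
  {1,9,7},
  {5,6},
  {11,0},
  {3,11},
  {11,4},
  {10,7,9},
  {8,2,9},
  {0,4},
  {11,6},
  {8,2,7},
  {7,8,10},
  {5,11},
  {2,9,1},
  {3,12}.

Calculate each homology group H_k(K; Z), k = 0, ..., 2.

K has 13 vertices, 21 edges, 6 triangles.
rank ∂_0 = 0, rank ∂_1 = 11 ⇒ b_0 = 13 − 0 − 11 = 2; all invariant factors of ∂_1 are 1 so no torsion. So H_0 ≅ Z^2.
rank ∂_1 = 11, rank ∂_2 = 6 ⇒ b_1 = 21 − 11 − 6 = 4; all invariant factors of ∂_2 are 1 so no torsion. So H_1 ≅ Z^4.
rank ∂_2 = 6, rank ∂_3 = 0 ⇒ b_2 = 6 − 6 − 0 = 0. So H_2 ≅ 0.

H_0 ≅ Z^2,  H_1 ≅ Z^4,  H_2 = 0.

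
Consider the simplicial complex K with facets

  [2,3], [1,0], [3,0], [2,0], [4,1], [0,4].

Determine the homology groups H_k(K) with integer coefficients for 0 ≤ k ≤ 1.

Order the vertices as 0 < 1 < 2 < 3 < 4. Listing each simplex with vertices in this order, K has dimension 1 with simplices:

  0-simplices (5): [0], [1], [2], [3], [4]
  1-simplices (6): [0,1], [0,2], [0,3], [0,4], [1,4], [2,3]

so the chain groups are C_0 ≅ Z^5, C_1 ≅ Z^6.

The boundary map ∂_1: C_1 → C_0 sends each edge [p,q] (with p < q) to q − p.
As a 5×6 matrix over Z this has rank 4, with invariant factors (1,1,1,1).

Reading off H_k = ker ∂_k / im ∂_{k+1}:

  H_0: rank C_0 − rank ∂_1 = 5 − 4 = 1, and the invariant factors of ∂_1 are all 1, so H_0 = Z.
  H_1: rank ker ∂_1 − rank ∂_2 = (6 − 4) − 0 = 2, and there is no ∂_2, so H_1 = Z^2.

As a check, the Euler characteristic is 5 − 6 = -1, which agrees with 1 − 2 = -1.

H_0 = Z,  H_1 = Z^2.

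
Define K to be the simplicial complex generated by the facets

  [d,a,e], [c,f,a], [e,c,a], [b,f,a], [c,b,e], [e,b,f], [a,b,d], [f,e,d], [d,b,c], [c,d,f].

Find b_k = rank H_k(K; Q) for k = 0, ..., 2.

b_0 = 1, b_1 = 0, b_2 = 0.

K has 6 vertices, 15 edges, 10 triangles.
rank ∂_0 = 0, rank ∂_1 = 5 ⇒ b_0 = 6 − 0 − 5 = 1; all invariant factors of ∂_1 are 1 so no torsion. So H_0 ≅ Z.
rank ∂_1 = 5, rank ∂_2 = 10 ⇒ b_1 = 15 − 5 − 10 = 0; ∂_2 has invariant factor(s) [2] giving torsion. So H_1 ≅ Z_2.
rank ∂_2 = 10, rank ∂_3 = 0 ⇒ b_2 = 10 − 10 − 0 = 0. So H_2 ≅ 0.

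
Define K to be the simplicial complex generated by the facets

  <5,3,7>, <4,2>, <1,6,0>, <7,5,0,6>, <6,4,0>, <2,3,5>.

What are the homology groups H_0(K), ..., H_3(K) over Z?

H_0 = Z,  H_1 = Z,  H_2 = 0,  H_3 = 0.

Order the vertices as 0 < 1 < 2 < 3 < 4 < 5 < 6 < 7. Listing each simplex with vertices in this order, K has dimension 3 with simplices:

  0-simplices (8): [0], [1], [2], [3], [4], [5], [6], [7]
  1-simplices (15): [0,1], [0,4], [0,5], [0,6], [0,7], [1,6], [2,3], [2,4], [2,5], [3,5], [3,7], [4,6], [5,6], [5,7], [6,7]
  2-simplices (8): [0,1,6], [0,4,6], [0,5,6], [0,5,7], [0,6,7], [2,3,5], [3,5,7], [5,6,7]
  3-simplices (1): [0,5,6,7]

so the chain groups are C_0 ≅ Z^8, C_1 ≅ Z^15, C_2 ≅ Z^8, C_3 ≅ Z^1.

Boundary ∂_1: C_1 → C_0 sends each edge [p,q] (with p < q) to q − p. For instance
  ∂[5,6] = [6] − [5].
As a 8×15 matrix over Z this has rank 7, with invariant factors (1,1,1,1,1,1,1).

∂_2: C_2 → C_1 maps a triangle to the signed sum of its edges. For instance
  ∂[0,5,6] = [5,6] − [0,6] + [0,5],
  ∂[0,6,7] = [6,7] − [0,7] + [0,6].
The 15×8 boundary matrix has rank 7 and Smith normal form diag(1,1,1,1,1,1,1).

The boundary map ∂_3: C_3 → C_2 sends each 3-simplex σ to the alternating sum Σ_i (−1)^i (σ with its i-th vertex removed). For instance
  ∂[0,5,6,7] = [5,6,7] − [0,6,7] + [0,5,7] − [0,5,6].
The 8×1 boundary matrix has rank 1 and Smith normal form diag(1).

Computing H_k = (kernel of ∂_k) / (image of ∂_{k+1}):

  H_0: rank C_0 − rank ∂_1 = 8 − 7 = 1, and the invariant factors of ∂_1 are all 1, so H_0 = Z.
  H_1: rank ker ∂_1 − rank ∂_2 = (15 − 7) − 7 = 1, and the invariant factors of ∂_2 are all 1, so H_1 = Z.
  H_2: rank ker ∂_2 − rank ∂_3 = (8 − 7) − 1 = 0, and the invariant factors of ∂_3 are all 1, so H_2 = 0.
  H_3: rank ker ∂_3 − rank ∂_4 = (1 − 1) − 0 = 0, and there is no ∂_4, so H_3 = 0.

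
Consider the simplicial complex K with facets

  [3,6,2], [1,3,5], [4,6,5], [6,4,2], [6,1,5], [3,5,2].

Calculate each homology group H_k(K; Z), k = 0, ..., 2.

Order the vertices as 1 < 2 < 3 < 4 < 5 < 6. Listing each simplex with vertices in this order, K has dimension 2 with simplices:

  0-simplices (6): [1], [2], [3], [4], [5], [6]
  1-simplices (12): [1,3], [1,5], [1,6], [2,3], [2,4], [2,5], [2,6], [3,5], [3,6], [4,5], [4,6], [5,6]
  2-simplices (6): [1,3,5], [1,5,6], [2,3,5], [2,3,6], [2,4,6], [4,5,6]

giving chain groups C_0 ≅ Z^6, C_1 ≅ Z^12, C_2 ≅ Z^6.

The boundary map ∂_1: C_1 → C_0 sends each edge [p,q] (with p < q) to q − p. For instance
  ∂[4,6] = [6] − [4].
As a 6×12 matrix over Z this has rank 5, with invariant factors (1,1,1,1,1).

∂_2: C_2 → C_1 acts by ∂[p,q,r] = [q,r] − [p,r] + [p,q]. For instance
  ∂[2,4,6] = [4,6] − [2,6] + [2,4],
  ∂[1,5,6] = [5,6] − [1,6] + [1,5].
The 12×6 boundary matrix has rank 6 and Smith normal form diag(1,1,1,1,1,1).

Computing H_k = (kernel of ∂_k) / (image of ∂_{k+1}):

  H_0: rank C_0 − rank ∂_1 = 6 − 5 = 1, and the invariant factors of ∂_1 are all 1, so H_0 ≅ Z.
  H_1: rank ker ∂_1 − rank ∂_2 = (12 − 5) − 6 = 1, and the invariant factors of ∂_2 are all 1, so H_1 ≅ Z.
  H_2: rank ker ∂_2 − rank ∂_3 = (6 − 6) − 0 = 0, and there is no ∂_3, so H_2 ≅ 0.

(K is a triangulation of the cylinder S^1 x I.)

H_0 = Z,  H_1 = Z,  H_2 = 0.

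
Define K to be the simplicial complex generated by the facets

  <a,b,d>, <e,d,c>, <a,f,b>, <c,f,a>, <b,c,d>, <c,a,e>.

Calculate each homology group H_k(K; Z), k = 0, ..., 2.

Fix the vertex order a < b < c < d < e < f and write every simplex with vertices in increasing order. Then dim K = 2 and the simplices of K are:

  0-simplices (6): a, b, c, d, e, f
  1-simplices (12): ab, ac, ad, ae, af, bc, bd, bf, cd, ce, cf, de
  2-simplices (6): abd, abf, ace, acf, bcd, cde

so the chain groups are C_0 ≅ Z^6, C_1 ≅ Z^12, C_2 ≅ Z^6.

Boundary ∂_1: C_1 → C_0 sends each edge [p,q] (with p < q) to q − p.
The 6×12 boundary matrix has rank 5 and Smith normal form diag(1,1,1,1,1).

∂_2: C_2 → C_1 sends each 2-simplex [p,q,r] to [q,r] − [p,r] + [p,q]. For instance
  ∂ace = ce − ae + ac,
  ∂abd = bd − ad + ab.
The 12×6 boundary matrix has rank 6 and Smith normal form diag(1,1,1,1,1,1).

From H_k ≅ ker(∂_k) / im(∂_{k+1}) we obtain:

  H_0: rank C_0 − rank ∂_1 = 6 − 5 = 1, and the invariant factors of ∂_1 are all 1, so H_0 = Z.
  H_1: rank ker ∂_1 − rank ∂_2 = (12 − 5) − 6 = 1, and the invariant factors of ∂_2 are all 1, so H_1 = Z.
  H_2: rank ker ∂_2 − rank ∂_3 = (6 − 6) − 0 = 0, and there is no ∂_3, so H_2 = 0.

H_0 = Z,  H_1 = Z,  H_2 = 0.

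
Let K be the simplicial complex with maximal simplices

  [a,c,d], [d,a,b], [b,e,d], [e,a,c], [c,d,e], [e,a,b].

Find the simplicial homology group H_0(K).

Fix the vertex order a < b < c < d < e and write every simplex with vertices in increasing order. Then dim K = 2 and the simplices of K are:

  0-simplices (5): a, b, c, d, e
  1-simplices (9): ab, ac, ad, ae, bd, be, cd, ce, de
  2-simplices (6): abd, abe, acd, ace, bde, cde

giving chain groups C_0 ≅ Z^5, C_1 ≅ Z^9, C_2 ≅ Z^6.

Boundary ∂_1: C_1 → C_0 maps an edge to its endpoints' difference, ∂[p,q] = q − p. For instance
  ∂de = e − d.
As a 5×9 matrix over Z this has rank 4, with invariant factors (1,1,1,1).

The boundary map ∂_2: C_2 → C_1 acts by ∂[p,q,r] = [q,r] − [p,r] + [p,q]. For instance
  ∂bde = de − be + bd,
  ∂ace = ce − ae + ac.
This gives a 9×6 integer matrix of rank 5; reducing to Smith normal form yields diagonal entries (1,1,1,1,1).

Reading off H_k = ker ∂_k / im ∂_{k+1}:

  H_0: rank C_0 − rank ∂_1 = 5 − 4 = 1, and the invariant factors of ∂_1 are all 1, so H_0 = Z.

H_0 = Z.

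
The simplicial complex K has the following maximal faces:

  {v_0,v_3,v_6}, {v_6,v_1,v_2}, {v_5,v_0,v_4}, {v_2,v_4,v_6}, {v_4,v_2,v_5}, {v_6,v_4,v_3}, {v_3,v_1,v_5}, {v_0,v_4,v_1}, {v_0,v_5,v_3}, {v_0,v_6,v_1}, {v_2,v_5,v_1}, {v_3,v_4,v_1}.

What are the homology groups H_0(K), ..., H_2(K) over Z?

Fix the vertex order v_0 < v_1 < v_2 < v_3 < v_4 < v_5 < v_6 and write every simplex with vertices in increasing order. Then dim K = 2 and the simplices of K are:

  0-simplices (7): [v_0], [v_1], [v_2], [v_3], [v_4], [v_5], [v_6]
  1-simplices (18): (18 of them)
  2-simplices (12): (12 of them)

Hence C_0 ≅ Z^7, C_1 ≅ Z^18, C_2 ≅ Z^12.

∂_1: C_1 → C_0 sends each edge [p,q] (with p < q) to q − p. For instance
  ∂[v_0,v_4] = [v_4] − [v_0].
This gives a 7×18 integer matrix of rank 6; reducing to Smith normal form yields diagonal entries (1,1,1,1,1,1).

The boundary map ∂_2: C_2 → C_1 sends each 2-simplex [p,q,r] to [q,r] − [p,r] + [p,q]. For instance
  ∂[v_1,v_3,v_5] = [v_3,v_5] − [v_1,v_5] + [v_1,v_3],
  ∂[v_2,v_4,v_5] = [v_4,v_5] − [v_2,v_5] + [v_2,v_4].
The resulting 18×12 matrix has rank 12, and its Smith normal form has invariant factors (1,1,1,1,1,1,1,1,1,1,1,2).

Now H_k = ker ∂_k / im ∂_{k+1}, so:

  H_0: rank C_0 − rank ∂_1 = 7 − 6 = 1, and the invariant factors of ∂_1 are all 1, so H_0 = Z.
  H_1: rank ker ∂_1 − rank ∂_2 = (18 − 6) − 12 = 0, and ∂_2 has invariant factor 2 > 1, so H_1 = Z/2.
  H_2: rank ker ∂_2 − rank ∂_3 = (12 − 12) − 0 = 0, and there is no ∂_3, so H_2 = 0.

H_0 = Z,  H_1 = Z/2,  H_2 = 0.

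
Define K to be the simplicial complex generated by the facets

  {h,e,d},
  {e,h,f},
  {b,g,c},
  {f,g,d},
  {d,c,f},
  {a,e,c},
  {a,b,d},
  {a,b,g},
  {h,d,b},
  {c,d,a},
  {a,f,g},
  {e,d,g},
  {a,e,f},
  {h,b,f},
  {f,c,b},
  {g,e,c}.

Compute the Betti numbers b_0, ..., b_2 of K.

Order the vertices as a < b < c < d < e < f < g < h. Listing each simplex with vertices in this order, K has dimension 2 with simplices:

  0-simplices (8): a, b, c, d, e, f, g, h
  1-simplices (24): ab, ac, ad, ae, af, ag, bc, bd, bf, bg, bh, cd, ce, cf, cg, de, df, dg, dh, ef, eg, eh, fg, fh
  2-simplices (16): abd, abg, acd, ace, aef, afg, bcf, bcg, bdh, bfh, cdf, ceg, deg, deh, dfg, efh

Hence C_0 ≅ Z^8, C_1 ≅ Z^24, C_2 ≅ Z^16.

The boundary map ∂_1: C_1 → C_0 maps an edge to its endpoints' difference, ∂[p,q] = q − p. For instance
  ∂cf = f − c.
The 8×24 boundary matrix has rank 7 and Smith normal form diag(1,1,1,1,1,1,1).

∂_2: C_2 → C_1 sends each 2-simplex [p,q,r] to [q,r] − [p,r] + [p,q]. For instance
  ∂abd = bd − ad + ab,
  ∂efh = fh − eh + ef.
The resulting 24×16 matrix has rank 15, and its Smith normal form has invariant factors (1,1,1,1,1,1,1,1,1,1,1,1,1,1,1).

Reading off H_k = ker ∂_k / im ∂_{k+1}:

  H_0: rank C_0 − rank ∂_1 = 8 − 7 = 1, and the invariant factors of ∂_1 are all 1, so H_0 = Z.
  H_1: rank ker ∂_1 − rank ∂_2 = (24 − 7) − 15 = 2, and the invariant factors of ∂_2 are all 1, so H_1 = Z^2.
  H_2: rank ker ∂_2 − rank ∂_3 = (16 − 15) − 0 = 1, and there is no ∂_3, so H_2 = Z.

As a check, the Euler characteristic is 8 − 24 + 16 = 0, which agrees with 1 − 2 + 1 = 0.

Hence the Betti numbers are b_0 = 1, b_1 = 2, b_2 = 1.

b_0 = 1, b_1 = 2, b_2 = 1.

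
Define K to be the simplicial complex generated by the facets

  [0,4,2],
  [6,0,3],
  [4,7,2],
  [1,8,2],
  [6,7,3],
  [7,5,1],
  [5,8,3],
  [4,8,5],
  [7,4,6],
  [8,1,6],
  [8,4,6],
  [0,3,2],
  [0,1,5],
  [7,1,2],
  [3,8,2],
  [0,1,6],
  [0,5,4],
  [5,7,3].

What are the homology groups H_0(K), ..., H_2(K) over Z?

H_0 = Z,  H_1 = Z^2,  H_2 = Z.

Order the vertices as 0 < 1 < 2 < 3 < 4 < 5 < 6 < 7 < 8. Listing each simplex with vertices in this order, K has dimension 2 with simplices:

  0-simplices (9): [0], [1], [2], [3], [4], [5], [6], [7], [8]
  1-simplices (27): (27 of them)
  2-simplices (18): [0,1,5], [0,1,6], [0,2,3], [0,2,4], [0,3,6], [0,4,5], [1,2,7], [1,2,8], [1,5,7], [1,6,8], [2,3,8], [2,4,7], [3,5,7], [3,5,8], [3,6,7], [4,5,8], [4,6,7], [4,6,8]

so the chain groups are C_0 ≅ Z^9, C_1 ≅ Z^27, C_2 ≅ Z^18.

The boundary map ∂_1: C_1 → C_0 is given by ∂[p,q] = [q] − [p].
The resulting 9×27 matrix has rank 8, and its Smith normal form has invariant factors (1,1,1,1,1,1,1,1).

Boundary ∂_2: C_2 → C_1 sends each 2-simplex [p,q,r] to [q,r] − [p,r] + [p,q]. For instance
  ∂[1,2,7] = [2,7] − [1,7] + [1,2],
  ∂[3,6,7] = [6,7] − [3,7] + [3,6].
The resulting 27×18 matrix has rank 17, and its Smith normal form has invariant factors (1,1,1,1,1,1,1,1,1,1,1,1,1,1,1,1,1).

Reading off H_k = ker ∂_k / im ∂_{k+1}:

  H_0: rank C_0 − rank ∂_1 = 9 − 8 = 1, and the invariant factors of ∂_1 are all 1, so H_0 ≅ Z.
  H_1: rank ker ∂_1 − rank ∂_2 = (27 − 8) − 17 = 2, and the invariant factors of ∂_2 are all 1, so H_1 ≅ Z^2.
  H_2: rank ker ∂_2 − rank ∂_3 = (18 − 17) − 0 = 1, and there is no ∂_3, so H_2 ≅ Z.

As a check, the Euler characteristic is 9 − 27 + 18 = 0, which agrees with 1 − 2 + 1 = 0.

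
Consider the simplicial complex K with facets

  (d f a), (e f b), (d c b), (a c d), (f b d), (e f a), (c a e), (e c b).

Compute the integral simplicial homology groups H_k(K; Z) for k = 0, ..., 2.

Take the total order a < b < c < d < e < f on the vertex set. Then K (dimension 2) consists of the simplices:

  0-simplices (6): a, b, c, d, e, f
  1-simplices (12): ac, ad, ae, af, bc, bd, be, bf, cd, ce, df, ef
  2-simplices (8): acd, ace, adf, aef, bcd, bce, bdf, bef

giving chain groups C_0 ≅ Z^6, C_1 ≅ Z^12, C_2 ≅ Z^8.

The boundary map ∂_1: C_1 → C_0 maps an edge to its endpoints' difference, ∂[p,q] = q − p.
As a 6×12 matrix over Z this has rank 5, with invariant factors (1,1,1,1,1).

Boundary ∂_2: C_2 → C_1 sends each 2-simplex [p,q,r] to [q,r] − [p,r] + [p,q]. For instance
  ∂aef = ef − af + ae,
  ∂bce = ce − be + bc.
This gives a 12×8 integer matrix of rank 7; reducing to Smith normal form yields diagonal entries (1,1,1,1,1,1,1).

From H_k ≅ ker(∂_k) / im(∂_{k+1}) we obtain:

  H_0: rank C_0 − rank ∂_1 = 6 − 5 = 1, and the invariant factors of ∂_1 are all 1, so H_0 = Z.
  H_1: rank ker ∂_1 − rank ∂_2 = (12 − 5) − 7 = 0, and the invariant factors of ∂_2 are all 1, so H_1 = 0.
  H_2: rank ker ∂_2 − rank ∂_3 = (8 − 7) − 0 = 1, and there is no ∂_3, so H_2 = Z.

As a check, the Euler characteristic is 6 − 12 + 8 = 2, which agrees with 1 − 0 + 1 = 2.

H_0 = Z,  H_1 = 0,  H_2 = Z.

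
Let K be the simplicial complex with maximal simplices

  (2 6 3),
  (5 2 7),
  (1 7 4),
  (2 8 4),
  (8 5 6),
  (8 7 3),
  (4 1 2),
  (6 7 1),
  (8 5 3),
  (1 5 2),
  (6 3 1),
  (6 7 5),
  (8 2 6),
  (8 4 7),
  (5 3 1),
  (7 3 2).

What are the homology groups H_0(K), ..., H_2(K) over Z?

H_0 ≅ Z,  H_1 ≅ Z^2,  H_2 ≅ Z.

We work with the vertex ordering 1 < 2 < 3 < 4 < 5 < 6 < 7 < 8. The simplices of K, each written with vertices in increasing order, are:

  0-simplices (8): [1], [2], [3], [4], [5], [6], [7], [8]
  1-simplices (24): (24 of them)
  2-simplices (16): [1,2,4], [1,2,5], [1,3,5], [1,3,6], [1,4,7], [1,6,7], [2,3,6], [2,3,7], [2,4,8], [2,5,7], [2,6,8], [3,5,8], [3,7,8], [4,7,8], [5,6,7], [5,6,8]

Hence C_0 ≅ Z^8, C_1 ≅ Z^24, C_2 ≅ Z^16.

Boundary ∂_1: C_1 → C_0 sends each edge [p,q] (with p < q) to q − p. For instance
  ∂[1,5] = [5] − [1].
As a 8×24 matrix over Z this has rank 7, with invariant factors (1,1,1,1,1,1,1).

Boundary ∂_2: C_2 → C_1 maps a triangle to the signed sum of its edges. For instance
  ∂[1,3,6] = [3,6] − [1,6] + [1,3],
  ∂[2,3,7] = [3,7] − [2,7] + [2,3].
As a 24×16 matrix over Z this has rank 15, with invariant factors (1,1,1,1,1,1,1,1,1,1,1,1,1,1,1).

From H_k ≅ ker(∂_k) / im(∂_{k+1}) we obtain:

  H_0: rank C_0 − rank ∂_1 = 8 − 7 = 1, and the invariant factors of ∂_1 are all 1, so H_0 ≅ Z.
  H_1: rank ker ∂_1 − rank ∂_2 = (24 − 7) − 15 = 2, and the invariant factors of ∂_2 are all 1, so H_1 ≅ Z^2.
  H_2: rank ker ∂_2 − rank ∂_3 = (16 − 15) − 0 = 1, and there is no ∂_3, so H_2 ≅ Z.

As a check, the Euler characteristic is 8 − 24 + 16 = 0, which agrees with 1 − 2 + 1 = 0.
(K is a triangulation of the torus T^2.)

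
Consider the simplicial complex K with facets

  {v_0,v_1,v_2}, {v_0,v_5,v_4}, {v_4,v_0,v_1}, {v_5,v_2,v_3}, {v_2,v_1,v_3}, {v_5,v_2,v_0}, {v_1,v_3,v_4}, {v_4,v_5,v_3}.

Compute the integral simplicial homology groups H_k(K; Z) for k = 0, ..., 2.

Fix the vertex order v_0 < v_1 < v_2 < v_3 < v_4 < v_5 and write every simplex with vertices in increasing order. Then dim K = 2 and the simplices of K are:

  0-simplices (6): [v_0], [v_1], [v_2], [v_3], [v_4], [v_5]
  1-simplices (12): [v_0,v_1], [v_0,v_2], [v_0,v_4], [v_0,v_5], [v_1,v_2], [v_1,v_3], [v_1,v_4], [v_2,v_3], [v_2,v_5], [v_3,v_4], [v_3,v_5], [v_4,v_5]
  2-simplices (8): [v_0,v_1,v_2], [v_0,v_1,v_4], [v_0,v_2,v_5], [v_0,v_4,v_5], [v_1,v_2,v_3], [v_1,v_3,v_4], [v_2,v_3,v_5], [v_3,v_4,v_5]

giving chain groups C_0 ≅ Z^6, C_1 ≅ Z^12, C_2 ≅ Z^8.

∂_1: C_1 → C_0 is given by ∂[p,q] = [q] − [p]. For instance
  ∂[v_4,v_5] = [v_5] − [v_4].
As a 6×12 matrix over Z this has rank 5, with invariant factors (1,1,1,1,1).

Boundary ∂_2: C_2 → C_1 sends each 2-simplex [p,q,r] to [q,r] − [p,r] + [p,q]. For instance
  ∂[v_1,v_3,v_4] = [v_3,v_4] − [v_1,v_4] + [v_1,v_3],
  ∂[v_0,v_2,v_5] = [v_2,v_5] − [v_0,v_5] + [v_0,v_2].
This gives a 12×8 integer matrix of rank 7; reducing to Smith normal form yields diagonal entries (1,1,1,1,1,1,1).

Reading off H_k = ker ∂_k / im ∂_{k+1}:

  H_0: rank C_0 − rank ∂_1 = 6 − 5 = 1, and the invariant factors of ∂_1 are all 1, so H_0 ≅ Z.
  H_1: rank ker ∂_1 − rank ∂_2 = (12 − 5) − 7 = 0, and the invariant factors of ∂_2 are all 1, so H_1 ≅ 0.
  H_2: rank ker ∂_2 − rank ∂_3 = (8 − 7) − 0 = 1, and there is no ∂_3, so H_2 ≅ Z.

H_0 ≅ Z,  H_1 = 0,  H_2 ≅ Z.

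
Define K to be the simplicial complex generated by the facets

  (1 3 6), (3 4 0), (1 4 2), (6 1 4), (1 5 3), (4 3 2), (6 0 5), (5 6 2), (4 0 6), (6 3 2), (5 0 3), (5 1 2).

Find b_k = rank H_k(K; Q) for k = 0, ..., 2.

Fix the vertex order 0 < 1 < 2 < 3 < 4 < 5 < 6 and write every simplex with vertices in increasing order. Then dim K = 2 and the simplices of K are:

  0-simplices (7): [0], [1], [2], [3], [4], [5], [6]
  1-simplices (18): [0,3], [0,4], [0,5], [0,6], [1,2], [1,3], [1,4], [1,5], [1,6], [2,3], [2,4], [2,5], [2,6], [3,4], [3,5], [3,6], [4,6], [5,6]
  2-simplices (12): [0,3,4], [0,3,5], [0,4,6], [0,5,6], [1,2,4], [1,2,5], [1,3,5], [1,3,6], [1,4,6], [2,3,4], [2,3,6], [2,5,6]

so the chain groups are C_0 ≅ Z^7, C_1 ≅ Z^18, C_2 ≅ Z^12.

Boundary ∂_1: C_1 → C_0 is given by ∂[p,q] = [q] − [p].
The resulting 7×18 matrix has rank 6, and its Smith normal form has invariant factors (1,1,1,1,1,1).

∂_2: C_2 → C_1 acts by ∂[p,q,r] = [q,r] − [p,r] + [p,q]. For instance
  ∂[0,3,4] = [3,4] − [0,4] + [0,3],
  ∂[0,3,5] = [3,5] − [0,5] + [0,3].
The resulting 18×12 matrix has rank 12, and its Smith normal form has invariant factors (1,1,1,1,1,1,1,1,1,1,1,2).

Computing H_k = (kernel of ∂_k) / (image of ∂_{k+1}):

  H_0: rank C_0 − rank ∂_1 = 7 − 6 = 1, and the invariant factors of ∂_1 are all 1, so H_0 = Z.
  H_1: rank ker ∂_1 − rank ∂_2 = (18 − 6) − 12 = 0, and ∂_2 has invariant factor 2 > 1, so H_1 = Z/2.
  H_2: rank ker ∂_2 − rank ∂_3 = (12 − 12) − 0 = 0, and there is no ∂_3, so H_2 = 0.

Hence the Betti numbers are b_0 = 1, b_1 = 0, b_2 = 0.

b_0 = 1, b_1 = 0, b_2 = 0.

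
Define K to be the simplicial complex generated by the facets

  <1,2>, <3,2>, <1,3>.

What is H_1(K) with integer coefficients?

H_1 = Z.

Order the vertices as 1 < 2 < 3. Listing each simplex with vertices in this order, K has dimension 1 with simplices:

  0-simplices (3): [1], [2], [3]
  1-simplices (3): [1,2], [1,3], [2,3]

Hence C_0 ≅ Z^3, C_1 ≅ Z^3.

The boundary map ∂_1: C_1 → C_0 maps an edge to its endpoints' difference, ∂[p,q] = q − p.
This gives a 3×3 integer matrix of rank 2; reducing to Smith normal form yields diagonal entries (1,1).

Computing H_k = (kernel of ∂_k) / (image of ∂_{k+1}):

  H_1: rank ker ∂_1 − rank ∂_2 = (3 − 2) − 0 = 1, and there is no ∂_2, so H_1 = Z.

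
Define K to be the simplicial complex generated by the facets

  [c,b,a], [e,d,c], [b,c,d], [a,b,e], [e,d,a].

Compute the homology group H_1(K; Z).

H_1 ≅ Z.

Fix the vertex order a < b < c < d < e and write every simplex with vertices in increasing order. Then dim K = 2 and the simplices of K are:

  0-simplices (5): a, b, c, d, e
  1-simplices (10): ab, ac, ad, ae, bc, bd, be, cd, ce, de
  2-simplices (5): abc, abe, ade, bcd, cde

giving chain groups C_0 ≅ Z^5, C_1 ≅ Z^10, C_2 ≅ Z^5.

Boundary ∂_1: C_1 → C_0 is given by ∂[p,q] = [q] − [p]. For instance
  ∂bd = d − b.
This gives a 5×10 integer matrix of rank 4; reducing to Smith normal form yields diagonal entries (1,1,1,1).

The boundary map ∂_2: C_2 → C_1 sends each 2-simplex [p,q,r] to [q,r] − [p,r] + [p,q]. For instance
  ∂bcd = cd − bd + bc,
  ∂cde = de − ce + cd.
This gives a 10×5 integer matrix of rank 5; reducing to Smith normal form yields diagonal entries (1,1,1,1,1).

From H_k ≅ ker(∂_k) / im(∂_{k+1}) we obtain:

  H_1: rank ker ∂_1 − rank ∂_2 = (10 − 4) − 5 = 1, and the invariant factors of ∂_2 are all 1, so H_1 = Z.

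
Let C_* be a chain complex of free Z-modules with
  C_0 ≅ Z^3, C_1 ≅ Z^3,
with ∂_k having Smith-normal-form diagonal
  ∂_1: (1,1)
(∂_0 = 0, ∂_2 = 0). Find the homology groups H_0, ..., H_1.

H_0 ≅ Z,  H_1 ≅ Z.

H_0: b_0 = 3 − 0 − 2 = 1; torsion from ∂_1 factors > 1: none. So H_0 ≅ Z.
H_1: b_1 = 3 − 2 − 0 = 1; torsion from ∂_2 factors > 1: none. So H_1 ≅ Z.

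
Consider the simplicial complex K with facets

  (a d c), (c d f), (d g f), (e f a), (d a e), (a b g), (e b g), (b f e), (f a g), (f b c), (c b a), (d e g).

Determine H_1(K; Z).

Take the total order a < b < c < d < e < f < g on the vertex set. Then K (dimension 2) consists of the simplices:

  0-simplices (7): a, b, c, d, e, f, g
  1-simplices (18): ab, ac, ad, ae, af, ag, bc, be, bf, bg, cd, cf, de, df, dg, ef, eg, fg
  2-simplices (12): abc, abg, acd, ade, aef, afg, bcf, bef, beg, cdf, deg, dfg

giving chain groups C_0 ≅ Z^7, C_1 ≅ Z^18, C_2 ≅ Z^12.

The boundary map ∂_1: C_1 → C_0 is given by ∂[p,q] = [q] − [p]. For instance
  ∂cf = f − c.
The resulting 7×18 matrix has rank 6, and its Smith normal form has invariant factors (1,1,1,1,1,1).

Boundary ∂_2: C_2 → C_1 maps a triangle to the signed sum of its edges. For instance
  ∂bcf = cf − bf + bc,
  ∂bef = ef − bf + be.
This gives a 18×12 integer matrix of rank 12; reducing to Smith normal form yields diagonal entries (1,1,1,1,1,1,1,1,1,1,1,2).

Reading off H_k = ker ∂_k / im ∂_{k+1}:

  H_1: rank ker ∂_1 − rank ∂_2 = (18 − 6) − 12 = 0, and ∂_2 has invariant factor 2 > 1, so H_1 ≅ Z_2.

H_1 = Z_2.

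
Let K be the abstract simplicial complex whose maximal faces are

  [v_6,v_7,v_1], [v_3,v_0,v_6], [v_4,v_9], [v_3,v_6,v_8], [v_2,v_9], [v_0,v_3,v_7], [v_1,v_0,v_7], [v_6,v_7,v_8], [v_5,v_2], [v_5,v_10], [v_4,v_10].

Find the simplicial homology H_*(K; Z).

K has 11 vertices, 17 edges, 6 triangles.
rank ∂_0 = 0, rank ∂_1 = 9 ⇒ b_0 = 11 − 0 − 9 = 2; all invariant factors of ∂_1 are 1 so no torsion. So H_0 ≅ Z^2.
rank ∂_1 = 9, rank ∂_2 = 6 ⇒ b_1 = 17 − 9 − 6 = 2; all invariant factors of ∂_2 are 1 so no torsion. So H_1 ≅ Z^2.
rank ∂_2 = 6, rank ∂_3 = 0 ⇒ b_2 = 6 − 6 − 0 = 0. So H_2 ≅ 0.

H_0 ≅ Z^2,  H_1 ≅ Z^2,  H_2 = 0.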